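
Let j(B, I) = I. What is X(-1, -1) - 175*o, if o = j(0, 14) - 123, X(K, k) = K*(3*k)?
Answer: 19078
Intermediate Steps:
X(K, k) = 3*K*k
o = -109 (o = 14 - 123 = -109)
X(-1, -1) - 175*o = 3*(-1)*(-1) - 175*(-109) = 3 + 19075 = 19078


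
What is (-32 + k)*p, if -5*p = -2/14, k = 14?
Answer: -18/35 ≈ -0.51429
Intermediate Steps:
p = 1/35 (p = -(-2)/(5*14) = -⅕*(-⅐) = 1/35 ≈ 0.028571)
(-32 + k)*p = (-32 + 14)*(1/35) = -18*1/35 = -18/35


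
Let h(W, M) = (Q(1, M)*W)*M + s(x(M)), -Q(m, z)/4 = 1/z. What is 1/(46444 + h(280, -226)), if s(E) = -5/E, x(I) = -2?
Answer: 2/90653 ≈ 2.2062e-5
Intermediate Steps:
Q(m, z) = -4/z
h(W, M) = 5/2 - 4*W (h(W, M) = ((-4/M)*W)*M - 5/(-2) = (-4*W/M)*M - 5*(-1/2) = -4*W + 5/2 = 5/2 - 4*W)
1/(46444 + h(280, -226)) = 1/(46444 + (5/2 - 4*280)) = 1/(46444 + (5/2 - 1120)) = 1/(46444 - 2235/2) = 1/(90653/2) = 2/90653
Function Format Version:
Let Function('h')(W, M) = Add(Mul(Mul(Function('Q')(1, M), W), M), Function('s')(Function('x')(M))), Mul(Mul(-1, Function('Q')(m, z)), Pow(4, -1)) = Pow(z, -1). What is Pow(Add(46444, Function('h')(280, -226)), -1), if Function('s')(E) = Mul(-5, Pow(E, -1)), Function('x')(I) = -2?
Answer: Rational(2, 90653) ≈ 2.2062e-5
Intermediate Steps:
Function('Q')(m, z) = Mul(-4, Pow(z, -1))
Function('h')(W, M) = Add(Rational(5, 2), Mul(-4, W)) (Function('h')(W, M) = Add(Mul(Mul(Mul(-4, Pow(M, -1)), W), M), Mul(-5, Pow(-2, -1))) = Add(Mul(Mul(-4, W, Pow(M, -1)), M), Mul(-5, Rational(-1, 2))) = Add(Mul(-4, W), Rational(5, 2)) = Add(Rational(5, 2), Mul(-4, W)))
Pow(Add(46444, Function('h')(280, -226)), -1) = Pow(Add(46444, Add(Rational(5, 2), Mul(-4, 280))), -1) = Pow(Add(46444, Add(Rational(5, 2), -1120)), -1) = Pow(Add(46444, Rational(-2235, 2)), -1) = Pow(Rational(90653, 2), -1) = Rational(2, 90653)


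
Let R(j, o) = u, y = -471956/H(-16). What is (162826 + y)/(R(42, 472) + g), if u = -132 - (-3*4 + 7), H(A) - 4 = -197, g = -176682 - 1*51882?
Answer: -31897374/44137363 ≈ -0.72268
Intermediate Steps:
g = -228564 (g = -176682 - 51882 = -228564)
H(A) = -193 (H(A) = 4 - 197 = -193)
y = 471956/193 (y = -471956/(-193) = -471956*(-1/193) = 471956/193 ≈ 2445.4)
u = -127 (u = -132 - (-12 + 7) = -132 - 1*(-5) = -132 + 5 = -127)
R(j, o) = -127
(162826 + y)/(R(42, 472) + g) = (162826 + 471956/193)/(-127 - 228564) = (31897374/193)/(-228691) = (31897374/193)*(-1/228691) = -31897374/44137363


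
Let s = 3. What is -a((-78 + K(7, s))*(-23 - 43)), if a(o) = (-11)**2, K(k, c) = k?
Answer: -121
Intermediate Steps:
a(o) = 121
-a((-78 + K(7, s))*(-23 - 43)) = -1*121 = -121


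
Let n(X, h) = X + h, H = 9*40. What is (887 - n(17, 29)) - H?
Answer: 481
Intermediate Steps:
H = 360
(887 - n(17, 29)) - H = (887 - (17 + 29)) - 1*360 = (887 - 1*46) - 360 = (887 - 46) - 360 = 841 - 360 = 481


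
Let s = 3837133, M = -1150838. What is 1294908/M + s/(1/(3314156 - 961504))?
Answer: 5194559707145646550/575419 ≈ 9.0274e+12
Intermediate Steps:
1294908/M + s/(1/(3314156 - 961504)) = 1294908/(-1150838) + 3837133/(1/(3314156 - 961504)) = 1294908*(-1/1150838) + 3837133/(1/2352652) = -647454/575419 + 3837133/(1/2352652) = -647454/575419 + 3837133*2352652 = -647454/575419 + 9027438626716 = 5194559707145646550/575419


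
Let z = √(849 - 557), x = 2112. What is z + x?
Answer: 2112 + 2*√73 ≈ 2129.1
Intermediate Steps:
z = 2*√73 (z = √292 = 2*√73 ≈ 17.088)
z + x = 2*√73 + 2112 = 2112 + 2*√73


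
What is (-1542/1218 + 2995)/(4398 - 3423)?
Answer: 202576/65975 ≈ 3.0705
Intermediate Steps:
(-1542/1218 + 2995)/(4398 - 3423) = (-1542*1/1218 + 2995)/975 = (-257/203 + 2995)*(1/975) = (607728/203)*(1/975) = 202576/65975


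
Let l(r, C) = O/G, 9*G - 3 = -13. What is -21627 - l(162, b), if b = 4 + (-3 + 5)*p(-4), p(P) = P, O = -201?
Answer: -218079/10 ≈ -21808.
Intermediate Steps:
b = -4 (b = 4 + (-3 + 5)*(-4) = 4 + 2*(-4) = 4 - 8 = -4)
G = -10/9 (G = ⅓ + (⅑)*(-13) = ⅓ - 13/9 = -10/9 ≈ -1.1111)
l(r, C) = 1809/10 (l(r, C) = -201/(-10/9) = -201*(-9/10) = 1809/10)
-21627 - l(162, b) = -21627 - 1*1809/10 = -21627 - 1809/10 = -218079/10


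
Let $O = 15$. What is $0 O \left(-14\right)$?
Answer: $0$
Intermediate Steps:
$0 O \left(-14\right) = 0 \cdot 15 \left(-14\right) = 0 \left(-14\right) = 0$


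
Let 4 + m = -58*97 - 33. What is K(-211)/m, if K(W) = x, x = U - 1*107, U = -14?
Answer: 121/5663 ≈ 0.021367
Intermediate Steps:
x = -121 (x = -14 - 1*107 = -14 - 107 = -121)
K(W) = -121
m = -5663 (m = -4 + (-58*97 - 33) = -4 + (-5626 - 33) = -4 - 5659 = -5663)
K(-211)/m = -121/(-5663) = -121*(-1/5663) = 121/5663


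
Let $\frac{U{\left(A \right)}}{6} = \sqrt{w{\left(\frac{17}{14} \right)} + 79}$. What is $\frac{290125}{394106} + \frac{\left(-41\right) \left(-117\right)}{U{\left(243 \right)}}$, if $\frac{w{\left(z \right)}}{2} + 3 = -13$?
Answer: $\frac{290125}{394106} + \frac{1599 \sqrt{47}}{94} \approx 117.36$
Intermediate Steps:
$w{\left(z \right)} = -32$ ($w{\left(z \right)} = -6 + 2 \left(-13\right) = -6 - 26 = -32$)
$U{\left(A \right)} = 6 \sqrt{47}$ ($U{\left(A \right)} = 6 \sqrt{-32 + 79} = 6 \sqrt{47}$)
$\frac{290125}{394106} + \frac{\left(-41\right) \left(-117\right)}{U{\left(243 \right)}} = \frac{290125}{394106} + \frac{\left(-41\right) \left(-117\right)}{6 \sqrt{47}} = 290125 \cdot \frac{1}{394106} + 4797 \frac{\sqrt{47}}{282} = \frac{290125}{394106} + \frac{1599 \sqrt{47}}{94}$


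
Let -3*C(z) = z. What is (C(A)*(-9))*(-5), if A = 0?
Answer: 0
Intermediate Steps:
C(z) = -z/3
(C(A)*(-9))*(-5) = (-⅓*0*(-9))*(-5) = (0*(-9))*(-5) = 0*(-5) = 0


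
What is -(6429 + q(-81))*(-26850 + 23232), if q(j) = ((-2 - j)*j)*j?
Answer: 1898538264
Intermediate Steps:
q(j) = j²*(-2 - j) (q(j) = (j*(-2 - j))*j = j²*(-2 - j))
-(6429 + q(-81))*(-26850 + 23232) = -(6429 + (-81)²*(-2 - 1*(-81)))*(-26850 + 23232) = -(6429 + 6561*(-2 + 81))*(-3618) = -(6429 + 6561*79)*(-3618) = -(6429 + 518319)*(-3618) = -524748*(-3618) = -1*(-1898538264) = 1898538264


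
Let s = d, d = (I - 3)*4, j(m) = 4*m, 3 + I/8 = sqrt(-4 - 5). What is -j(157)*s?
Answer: 67824 - 60288*I ≈ 67824.0 - 60288.0*I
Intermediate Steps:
I = -24 + 24*I (I = -24 + 8*sqrt(-4 - 5) = -24 + 8*sqrt(-9) = -24 + 8*(3*I) = -24 + 24*I ≈ -24.0 + 24.0*I)
d = -108 + 96*I (d = ((-24 + 24*I) - 3)*4 = (-27 + 24*I)*4 = -108 + 96*I ≈ -108.0 + 96.0*I)
s = -108 + 96*I ≈ -108.0 + 96.0*I
-j(157)*s = -4*157*(-108 + 96*I) = -628*(-108 + 96*I) = -(-67824 + 60288*I) = 67824 - 60288*I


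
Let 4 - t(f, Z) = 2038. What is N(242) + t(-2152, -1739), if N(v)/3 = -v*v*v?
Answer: -42519498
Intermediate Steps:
t(f, Z) = -2034 (t(f, Z) = 4 - 1*2038 = 4 - 2038 = -2034)
N(v) = -3*v³ (N(v) = 3*(-v*v*v) = 3*(-v²*v) = 3*(-v³) = -3*v³)
N(242) + t(-2152, -1739) = -3*242³ - 2034 = -3*14172488 - 2034 = -42517464 - 2034 = -42519498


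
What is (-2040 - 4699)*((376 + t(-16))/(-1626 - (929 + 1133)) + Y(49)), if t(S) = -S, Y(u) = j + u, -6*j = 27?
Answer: -275834009/922 ≈ -2.9917e+5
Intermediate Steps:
j = -9/2 (j = -⅙*27 = -9/2 ≈ -4.5000)
Y(u) = -9/2 + u
(-2040 - 4699)*((376 + t(-16))/(-1626 - (929 + 1133)) + Y(49)) = (-2040 - 4699)*((376 - 1*(-16))/(-1626 - (929 + 1133)) + (-9/2 + 49)) = -6739*((376 + 16)/(-1626 - 1*2062) + 89/2) = -6739*(392/(-1626 - 2062) + 89/2) = -6739*(392/(-3688) + 89/2) = -6739*(392*(-1/3688) + 89/2) = -6739*(-49/461 + 89/2) = -6739*40931/922 = -275834009/922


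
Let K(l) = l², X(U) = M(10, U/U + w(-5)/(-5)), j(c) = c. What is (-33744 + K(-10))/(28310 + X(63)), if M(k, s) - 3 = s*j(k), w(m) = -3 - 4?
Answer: -33644/28337 ≈ -1.1873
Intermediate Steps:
w(m) = -7
M(k, s) = 3 + k*s (M(k, s) = 3 + s*k = 3 + k*s)
X(U) = 27 (X(U) = 3 + 10*(U/U - 7/(-5)) = 3 + 10*(1 - 7*(-⅕)) = 3 + 10*(1 + 7/5) = 3 + 10*(12/5) = 3 + 24 = 27)
(-33744 + K(-10))/(28310 + X(63)) = (-33744 + (-10)²)/(28310 + 27) = (-33744 + 100)/28337 = -33644*1/28337 = -33644/28337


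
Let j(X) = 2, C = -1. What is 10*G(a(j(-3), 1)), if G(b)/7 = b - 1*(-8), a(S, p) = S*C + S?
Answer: 560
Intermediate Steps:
a(S, p) = 0 (a(S, p) = S*(-1) + S = -S + S = 0)
G(b) = 56 + 7*b (G(b) = 7*(b - 1*(-8)) = 7*(b + 8) = 7*(8 + b) = 56 + 7*b)
10*G(a(j(-3), 1)) = 10*(56 + 7*0) = 10*(56 + 0) = 10*56 = 560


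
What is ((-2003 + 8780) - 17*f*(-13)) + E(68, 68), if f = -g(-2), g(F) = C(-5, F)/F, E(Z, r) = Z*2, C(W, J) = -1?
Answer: 13605/2 ≈ 6802.5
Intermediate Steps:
E(Z, r) = 2*Z
g(F) = -1/F
f = -1/2 (f = -(-1)/(-2) = -(-1)*(-1)/2 = -1*1/2 = -1/2 ≈ -0.50000)
((-2003 + 8780) - 17*f*(-13)) + E(68, 68) = ((-2003 + 8780) - 17*(-1/2)*(-13)) + 2*68 = (6777 + (17/2)*(-13)) + 136 = (6777 - 221/2) + 136 = 13333/2 + 136 = 13605/2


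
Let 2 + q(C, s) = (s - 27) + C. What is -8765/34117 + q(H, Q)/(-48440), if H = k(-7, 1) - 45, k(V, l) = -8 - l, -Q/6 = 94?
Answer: -402502901/1652627480 ≈ -0.24355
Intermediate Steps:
Q = -564 (Q = -6*94 = -564)
H = -54 (H = (-8 - 1*1) - 45 = (-8 - 1) - 45 = -9 - 45 = -54)
q(C, s) = -29 + C + s (q(C, s) = -2 + ((s - 27) + C) = -2 + ((-27 + s) + C) = -2 + (-27 + C + s) = -29 + C + s)
-8765/34117 + q(H, Q)/(-48440) = -8765/34117 + (-29 - 54 - 564)/(-48440) = -8765*1/34117 - 647*(-1/48440) = -8765/34117 + 647/48440 = -402502901/1652627480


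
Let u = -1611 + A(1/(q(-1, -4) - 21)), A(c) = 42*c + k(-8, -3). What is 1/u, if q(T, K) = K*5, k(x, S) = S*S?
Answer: -41/65724 ≈ -0.00062382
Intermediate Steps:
k(x, S) = S²
q(T, K) = 5*K
A(c) = 9 + 42*c (A(c) = 42*c + (-3)² = 42*c + 9 = 9 + 42*c)
u = -65724/41 (u = -1611 + (9 + 42/(5*(-4) - 21)) = -1611 + (9 + 42/(-20 - 21)) = -1611 + (9 + 42/(-41)) = -1611 + (9 + 42*(-1/41)) = -1611 + (9 - 42/41) = -1611 + 327/41 = -65724/41 ≈ -1603.0)
1/u = 1/(-65724/41) = -41/65724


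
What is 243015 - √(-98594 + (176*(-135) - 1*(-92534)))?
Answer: 243015 - 2*I*√7455 ≈ 2.4302e+5 - 172.68*I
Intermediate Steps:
243015 - √(-98594 + (176*(-135) - 1*(-92534))) = 243015 - √(-98594 + (-23760 + 92534)) = 243015 - √(-98594 + 68774) = 243015 - √(-29820) = 243015 - 2*I*√7455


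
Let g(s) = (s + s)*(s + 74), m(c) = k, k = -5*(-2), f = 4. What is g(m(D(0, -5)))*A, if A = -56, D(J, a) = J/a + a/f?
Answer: -94080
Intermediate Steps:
D(J, a) = a/4 + J/a (D(J, a) = J/a + a/4 = a/4 + J/a)
k = 10
m(c) = 10
g(s) = 2*s*(74 + s) (g(s) = (2*s)*(74 + s) = 2*s*(74 + s))
g(m(D(0, -5)))*A = (2*10*(74 + 10))*(-56) = (2*10*84)*(-56) = 1680*(-56) = -94080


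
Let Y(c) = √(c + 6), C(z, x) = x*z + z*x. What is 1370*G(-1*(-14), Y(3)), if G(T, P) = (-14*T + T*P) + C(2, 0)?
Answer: -210980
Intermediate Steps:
C(z, x) = 2*x*z (C(z, x) = x*z + x*z = 2*x*z)
Y(c) = √(6 + c)
G(T, P) = -14*T + P*T (G(T, P) = (-14*T + T*P) + 2*0*2 = (-14*T + P*T) + 0 = -14*T + P*T)
1370*G(-1*(-14), Y(3)) = 1370*((-1*(-14))*(-14 + √(6 + 3))) = 1370*(14*(-14 + √9)) = 1370*(14*(-14 + 3)) = 1370*(14*(-11)) = 1370*(-154) = -210980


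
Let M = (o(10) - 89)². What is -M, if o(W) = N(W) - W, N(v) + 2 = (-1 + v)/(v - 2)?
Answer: -638401/64 ≈ -9975.0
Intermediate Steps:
N(v) = -2 + (-1 + v)/(-2 + v) (N(v) = -2 + (-1 + v)/(v - 2) = -2 + (-1 + v)/(-2 + v))
o(W) = -W + (3 - W)/(-2 + W) (o(W) = (3 - W)/(-2 + W) - W = -W + (3 - W)/(-2 + W))
M = 638401/64 (M = ((3 + 10 - 1*10²)/(-2 + 10) - 89)² = ((3 + 10 - 1*100)/8 - 89)² = ((3 + 10 - 100)/8 - 89)² = ((⅛)*(-87) - 89)² = (-87/8 - 89)² = (-799/8)² = 638401/64 ≈ 9975.0)
-M = -1*638401/64 = -638401/64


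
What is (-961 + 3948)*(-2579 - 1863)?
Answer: -13268254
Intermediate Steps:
(-961 + 3948)*(-2579 - 1863) = 2987*(-4442) = -13268254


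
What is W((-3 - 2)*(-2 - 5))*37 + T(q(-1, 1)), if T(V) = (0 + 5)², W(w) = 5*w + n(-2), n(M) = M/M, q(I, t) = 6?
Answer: 6537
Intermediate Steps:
n(M) = 1
W(w) = 1 + 5*w (W(w) = 5*w + 1 = 1 + 5*w)
T(V) = 25 (T(V) = 5² = 25)
W((-3 - 2)*(-2 - 5))*37 + T(q(-1, 1)) = (1 + 5*((-3 - 2)*(-2 - 5)))*37 + 25 = (1 + 5*(-5*(-7)))*37 + 25 = (1 + 5*35)*37 + 25 = (1 + 175)*37 + 25 = 176*37 + 25 = 6512 + 25 = 6537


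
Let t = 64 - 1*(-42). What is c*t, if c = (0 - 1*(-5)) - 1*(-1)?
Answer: 636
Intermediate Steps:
t = 106 (t = 64 + 42 = 106)
c = 6 (c = (0 + 5) + 1 = 5 + 1 = 6)
c*t = 6*106 = 636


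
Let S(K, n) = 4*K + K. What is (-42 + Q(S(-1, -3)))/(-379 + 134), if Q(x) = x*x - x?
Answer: 12/245 ≈ 0.048980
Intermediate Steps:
S(K, n) = 5*K
Q(x) = x**2 - x
(-42 + Q(S(-1, -3)))/(-379 + 134) = (-42 + (5*(-1))*(-1 + 5*(-1)))/(-379 + 134) = (-42 - 5*(-1 - 5))/(-245) = (-42 - 5*(-6))*(-1/245) = (-42 + 30)*(-1/245) = -12*(-1/245) = 12/245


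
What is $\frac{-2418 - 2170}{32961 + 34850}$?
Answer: $- \frac{4588}{67811} \approx -0.067659$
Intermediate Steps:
$\frac{-2418 - 2170}{32961 + 34850} = - \frac{4588}{67811}$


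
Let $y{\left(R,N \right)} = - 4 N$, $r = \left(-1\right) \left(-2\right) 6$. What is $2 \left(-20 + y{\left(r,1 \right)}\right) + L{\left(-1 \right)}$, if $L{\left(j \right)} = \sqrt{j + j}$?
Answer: $-48 + i \sqrt{2} \approx -48.0 + 1.4142 i$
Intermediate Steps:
$r = 12$ ($r = 2 \cdot 6 = 12$)
$L{\left(j \right)} = \sqrt{2} \sqrt{j}$ ($L{\left(j \right)} = \sqrt{2 j} = \sqrt{2} \sqrt{j}$)
$2 \left(-20 + y{\left(r,1 \right)}\right) + L{\left(-1 \right)} = 2 \left(-20 - 4\right) + \sqrt{2} \sqrt{-1} = 2 \left(-20 - 4\right) + \sqrt{2} i = 2 \left(-24\right) + i \sqrt{2} = -48 + i \sqrt{2}$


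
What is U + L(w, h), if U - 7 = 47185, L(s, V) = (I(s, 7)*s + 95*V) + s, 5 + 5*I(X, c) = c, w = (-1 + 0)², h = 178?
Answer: 320517/5 ≈ 64103.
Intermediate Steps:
w = 1 (w = (-1)² = 1)
I(X, c) = -1 + c/5
L(s, V) = 95*V + 7*s/5 (L(s, V) = ((-1 + (⅕)*7)*s + 95*V) + s = ((-1 + 7/5)*s + 95*V) + s = (2*s/5 + 95*V) + s = (95*V + 2*s/5) + s = 95*V + 7*s/5)
U = 47192 (U = 7 + 47185 = 47192)
U + L(w, h) = 47192 + (95*178 + (7/5)*1) = 47192 + (16910 + 7/5) = 47192 + 84557/5 = 320517/5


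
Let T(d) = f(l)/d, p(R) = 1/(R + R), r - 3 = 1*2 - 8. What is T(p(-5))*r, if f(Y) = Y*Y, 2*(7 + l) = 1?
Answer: 2535/2 ≈ 1267.5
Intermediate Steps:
l = -13/2 (l = -7 + (½)*1 = -7 + ½ = -13/2 ≈ -6.5000)
r = -3 (r = 3 + (1*2 - 8) = 3 + (2 - 8) = 3 - 6 = -3)
f(Y) = Y²
p(R) = 1/(2*R)
T(d) = 169/(4*d) (T(d) = (-13/2)²/d = 169/(4*d))
T(p(-5))*r = (169/(4*(((½)/(-5)))))*(-3) = (169/(4*(((½)*(-⅕)))))*(-3) = (169/(4*(-⅒)))*(-3) = ((169/4)*(-10))*(-3) = -845/2*(-3) = 2535/2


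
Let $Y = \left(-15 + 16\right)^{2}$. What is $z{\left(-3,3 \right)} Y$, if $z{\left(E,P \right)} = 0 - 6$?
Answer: $-6$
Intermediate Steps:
$z{\left(E,P \right)} = -6$ ($z{\left(E,P \right)} = 0 - 6 = -6$)
$Y = 1$ ($Y = 1^{2} = 1$)
$z{\left(-3,3 \right)} Y = \left(-6\right) 1 = -6$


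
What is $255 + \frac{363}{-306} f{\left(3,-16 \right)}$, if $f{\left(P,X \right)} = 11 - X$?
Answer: $\frac{7581}{34} \approx 222.97$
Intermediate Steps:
$255 + \frac{363}{-306} f{\left(3,-16 \right)} = 255 + \frac{363}{-306} \left(11 - -16\right) = 255 + 363 \left(- \frac{1}{306}\right) \left(11 + 16\right) = 255 - \frac{1089}{34} = \frac{7581}{34}$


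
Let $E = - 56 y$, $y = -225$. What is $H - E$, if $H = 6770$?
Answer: $-5830$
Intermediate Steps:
$E = 12600$ ($E = \left(-56\right) \left(-225\right) = 12600$)
$H - E = 6770 - 12600 = -5830$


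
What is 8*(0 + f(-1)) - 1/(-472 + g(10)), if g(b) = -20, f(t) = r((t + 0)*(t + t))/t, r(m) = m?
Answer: -7871/492 ≈ -15.998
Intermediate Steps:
f(t) = 2*t (f(t) = ((t + 0)*(t + t))/t = (t*(2*t))/t = (2*t**2)/t = 2*t)
8*(0 + f(-1)) - 1/(-472 + g(10)) = 8*(0 + 2*(-1)) - 1/(-472 - 20) = 8*(0 - 2) - 1/(-492) = 8*(-2) - 1*(-1/492) = -16 + 1/492 = -7871/492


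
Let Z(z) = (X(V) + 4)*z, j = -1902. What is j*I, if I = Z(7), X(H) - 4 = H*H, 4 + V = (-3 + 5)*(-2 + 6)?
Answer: -319536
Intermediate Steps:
V = 4 (V = -4 + (-3 + 5)*(-2 + 6) = -4 + 2*4 = -4 + 8 = 4)
X(H) = 4 + H**2 (X(H) = 4 + H*H = 4 + H**2)
Z(z) = 24*z (Z(z) = ((4 + 4**2) + 4)*z = ((4 + 16) + 4)*z = (20 + 4)*z = 24*z)
I = 168 (I = 24*7 = 168)
j*I = -1902*168 = -319536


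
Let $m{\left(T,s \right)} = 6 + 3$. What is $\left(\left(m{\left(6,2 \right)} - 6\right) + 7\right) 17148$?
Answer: $171480$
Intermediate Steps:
$m{\left(T,s \right)} = 9$
$\left(\left(m{\left(6,2 \right)} - 6\right) + 7\right) 17148 = \left(\left(9 - 6\right) + 7\right) 17148 = \left(3 + 7\right) 17148 = 10 \cdot 17148 = 171480$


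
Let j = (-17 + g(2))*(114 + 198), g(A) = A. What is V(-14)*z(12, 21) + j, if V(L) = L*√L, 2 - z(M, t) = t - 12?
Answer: -4680 + 98*I*√14 ≈ -4680.0 + 366.68*I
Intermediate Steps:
z(M, t) = 14 - t (z(M, t) = 2 - (t - 12) = 2 - (-12 + t) = 2 + (12 - t) = 14 - t)
V(L) = L^(3/2)
j = -4680 (j = (-17 + 2)*(114 + 198) = -15*312 = -4680)
V(-14)*z(12, 21) + j = (-14)^(3/2)*(14 - 1*21) - 4680 = (-14*I*√14)*(14 - 21) - 4680 = -14*I*√14*(-7) - 4680 = 98*I*√14 - 4680 = -4680 + 98*I*√14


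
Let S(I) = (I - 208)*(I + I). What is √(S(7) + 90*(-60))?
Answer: 37*I*√6 ≈ 90.631*I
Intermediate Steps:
S(I) = 2*I*(-208 + I) (S(I) = (-208 + I)*(2*I) = 2*I*(-208 + I))
√(S(7) + 90*(-60)) = √(2*7*(-208 + 7) + 90*(-60)) = √(2*7*(-201) - 5400) = √(-2814 - 5400) = √(-8214) = 37*I*√6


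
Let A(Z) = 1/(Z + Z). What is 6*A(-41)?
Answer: -3/41 ≈ -0.073171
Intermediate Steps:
A(Z) = 1/(2*Z)
6*A(-41) = 6*((½)/(-41)) = 6*((½)*(-1/41)) = 6*(-1/82) = -3/41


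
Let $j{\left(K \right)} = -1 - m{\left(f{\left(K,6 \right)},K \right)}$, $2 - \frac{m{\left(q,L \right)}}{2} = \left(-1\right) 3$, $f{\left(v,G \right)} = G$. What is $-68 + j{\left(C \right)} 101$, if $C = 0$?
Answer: $-1179$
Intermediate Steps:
$m{\left(q,L \right)} = 10$ ($m{\left(q,L \right)} = 4 - 2 \left(\left(-1\right) 3\right) = 4 - -6 = 4 + 6 = 10$)
$j{\left(K \right)} = -11$ ($j{\left(K \right)} = -1 - 10 = -11$)
$-68 + j{\left(C \right)} 101 = -68 - 1111 = -1179$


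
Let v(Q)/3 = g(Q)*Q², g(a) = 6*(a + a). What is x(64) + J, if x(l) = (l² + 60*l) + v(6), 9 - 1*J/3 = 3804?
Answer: 4327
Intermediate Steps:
J = -11385 (J = 27 - 3*3804 = 27 - 11412 = -11385)
g(a) = 12*a (g(a) = 6*(2*a) = 12*a)
v(Q) = 36*Q³ (v(Q) = 3*((12*Q)*Q²) = 3*(12*Q³) = 36*Q³)
x(l) = 7776 + l² + 60*l (x(l) = (l² + 60*l) + 36*6³ = (l² + 60*l) + 36*216 = (l² + 60*l) + 7776 = 7776 + l² + 60*l)
x(64) + J = (7776 + 64² + 60*64) - 11385 = (7776 + 4096 + 3840) - 11385 = 15712 - 11385 = 4327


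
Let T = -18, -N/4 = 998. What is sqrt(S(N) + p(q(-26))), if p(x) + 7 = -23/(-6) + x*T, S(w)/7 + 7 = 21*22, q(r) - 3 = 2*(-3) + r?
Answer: sqrt(133338)/6 ≈ 60.859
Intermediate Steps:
N = -3992 (N = -4*998 = -3992)
q(r) = -3 + r (q(r) = 3 + (2*(-3) + r) = 3 + (-6 + r) = -3 + r)
S(w) = 3185 (S(w) = -49 + 7*(21*22) = -49 + 7*462 = -49 + 3234 = 3185)
p(x) = -19/6 - 18*x (p(x) = -7 + (-23/(-6) + x*(-18)) = -7 + (-23*(-1/6) - 18*x) = -7 + (23/6 - 18*x) = -19/6 - 18*x)
sqrt(S(N) + p(q(-26))) = sqrt(3185 + (-19/6 - 18*(-3 - 26))) = sqrt(3185 + (-19/6 - 18*(-29))) = sqrt(3185 + (-19/6 + 522)) = sqrt(3185 + 3113/6) = sqrt(22223/6) = sqrt(133338)/6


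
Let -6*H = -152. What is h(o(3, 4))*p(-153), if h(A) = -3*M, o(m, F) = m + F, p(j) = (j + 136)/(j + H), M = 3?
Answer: -459/383 ≈ -1.1984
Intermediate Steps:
H = 76/3 (H = -⅙*(-152) = 76/3 ≈ 25.333)
p(j) = (136 + j)/(76/3 + j) (p(j) = (j + 136)/(j + 76/3) = (136 + j)/(76/3 + j))
o(m, F) = F + m
h(A) = -9 (h(A) = -3*3 = -9)
h(o(3, 4))*p(-153) = -27*(136 - 153)/(76 + 3*(-153)) = -27*(-17)/(76 - 459) = -27*(-17)/(-383) = -27*(-1)*(-17)/383 = -9*51/383 = -459/383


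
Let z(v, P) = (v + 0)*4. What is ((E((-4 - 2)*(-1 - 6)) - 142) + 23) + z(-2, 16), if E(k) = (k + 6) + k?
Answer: -37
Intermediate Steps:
z(v, P) = 4*v (z(v, P) = v*4 = 4*v)
E(k) = 6 + 2*k (E(k) = (6 + k) + k = 6 + 2*k)
((E((-4 - 2)*(-1 - 6)) - 142) + 23) + z(-2, 16) = (((6 + 2*((-4 - 2)*(-1 - 6))) - 142) + 23) + 4*(-2) = (((6 + 2*(-6*(-7))) - 142) + 23) - 8 = (((6 + 2*42) - 142) + 23) - 8 = (((6 + 84) - 142) + 23) - 8 = ((90 - 142) + 23) - 8 = (-52 + 23) - 8 = -29 - 8 = -37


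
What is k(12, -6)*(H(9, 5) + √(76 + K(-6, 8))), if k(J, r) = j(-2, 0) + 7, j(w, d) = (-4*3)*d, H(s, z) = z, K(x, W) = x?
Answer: 35 + 7*√70 ≈ 93.566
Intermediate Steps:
j(w, d) = -12*d
k(J, r) = 7 (k(J, r) = -12*0 + 7 = 0 + 7 = 7)
k(12, -6)*(H(9, 5) + √(76 + K(-6, 8))) = 7*(5 + √(76 - 6)) = 7*(5 + √70) = 35 + 7*√70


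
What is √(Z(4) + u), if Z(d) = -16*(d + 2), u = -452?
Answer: 2*I*√137 ≈ 23.409*I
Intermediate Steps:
Z(d) = -32 - 16*d (Z(d) = -16*(2 + d) = -32 - 16*d)
√(Z(4) + u) = √((-32 - 16*4) - 452) = √((-32 - 64) - 452) = √(-96 - 452) = √(-548) = 2*I*√137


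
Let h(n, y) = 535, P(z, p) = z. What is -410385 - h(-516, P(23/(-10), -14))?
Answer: -410920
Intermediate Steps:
-410385 - h(-516, P(23/(-10), -14)) = -410385 - 1*535 = -410385 - 535 = -410920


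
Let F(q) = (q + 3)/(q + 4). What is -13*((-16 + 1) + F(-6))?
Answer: 351/2 ≈ 175.50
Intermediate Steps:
F(q) = (3 + q)/(4 + q)
-13*((-16 + 1) + F(-6)) = -13*((-16 + 1) + (3 - 6)/(4 - 6)) = -13*(-15 - 3/(-2)) = -13*(-15 - ½*(-3)) = -13*(-15 + 3/2) = -13*(-27/2) = 351/2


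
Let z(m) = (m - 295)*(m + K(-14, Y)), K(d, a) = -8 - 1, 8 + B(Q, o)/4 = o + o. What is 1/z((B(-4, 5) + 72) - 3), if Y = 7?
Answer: -1/14824 ≈ -6.7458e-5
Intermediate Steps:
B(Q, o) = -32 + 8*o (B(Q, o) = -32 + 4*(o + o) = -32 + 4*(2*o) = -32 + 8*o)
K(d, a) = -9
z(m) = (-295 + m)*(-9 + m) (z(m) = (m - 295)*(m - 9) = (-295 + m)*(-9 + m))
1/z((B(-4, 5) + 72) - 3) = 1/(2655 + (((-32 + 8*5) + 72) - 3)² - 304*(((-32 + 8*5) + 72) - 3)) = 1/(2655 + (((-32 + 40) + 72) - 3)² - 304*(((-32 + 40) + 72) - 3)) = 1/(2655 + ((8 + 72) - 3)² - 304*((8 + 72) - 3)) = 1/(2655 + (80 - 3)² - 304*(80 - 3)) = 1/(2655 + 77² - 304*77) = 1/(2655 + 5929 - 23408) = 1/(-14824) = -1/14824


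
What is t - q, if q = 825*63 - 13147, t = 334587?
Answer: 295759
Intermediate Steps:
q = 38828 (q = 51975 - 13147 = 38828)
t - q = 334587 - 1*38828 = 334587 - 38828 = 295759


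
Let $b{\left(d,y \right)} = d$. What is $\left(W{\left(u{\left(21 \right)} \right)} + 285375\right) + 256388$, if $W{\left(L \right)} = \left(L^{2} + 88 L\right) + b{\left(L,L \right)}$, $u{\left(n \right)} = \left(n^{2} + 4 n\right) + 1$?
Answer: $865253$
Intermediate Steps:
$u{\left(n \right)} = 1 + n^{2} + 4 n$
$W{\left(L \right)} = L^{2} + 89 L$ ($W{\left(L \right)} = \left(L^{2} + 88 L\right) + L = L^{2} + 89 L$)
$\left(W{\left(u{\left(21 \right)} \right)} + 285375\right) + 256388 = \left(\left(1 + 21^{2} + 4 \cdot 21\right) \left(89 + \left(1 + 21^{2} + 4 \cdot 21\right)\right) + 285375\right) + 256388 = \left(\left(1 + 441 + 84\right) \left(89 + \left(1 + 441 + 84\right)\right) + 285375\right) + 256388 = \left(526 \left(89 + 526\right) + 285375\right) + 256388 = \left(526 \cdot 615 + 285375\right) + 256388 = \left(323490 + 285375\right) + 256388 = 608865 + 256388 = 865253$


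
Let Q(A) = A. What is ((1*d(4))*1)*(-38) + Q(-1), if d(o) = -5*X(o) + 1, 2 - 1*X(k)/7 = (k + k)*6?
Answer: -61219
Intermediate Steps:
X(k) = 14 - 84*k (X(k) = 14 - 7*(k + k)*6 = 14 - 7*2*k*6 = 14 - 84*k)
d(o) = -69 + 420*o (d(o) = -5*(14 - 84*o) + 1 = (-70 + 420*o) + 1 = -69 + 420*o)
((1*d(4))*1)*(-38) + Q(-1) = ((1*(-69 + 420*4))*1)*(-38) - 1 = ((1*(-69 + 1680))*1)*(-38) - 1 = ((1*1611)*1)*(-38) - 1 = (1611*1)*(-38) - 1 = 1611*(-38) - 1 = -61218 - 1 = -61219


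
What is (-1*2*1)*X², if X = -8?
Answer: -128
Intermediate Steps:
(-1*2*1)*X² = (-1*2*1)*(-8)² = -2*1*64 = -2*64 = -128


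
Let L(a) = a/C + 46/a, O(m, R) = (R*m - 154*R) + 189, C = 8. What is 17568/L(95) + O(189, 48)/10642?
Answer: 47368711359/33320102 ≈ 1421.6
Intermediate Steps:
O(m, R) = 189 - 154*R + R*m (O(m, R) = (-154*R + R*m) + 189 = 189 - 154*R + R*m)
L(a) = 46/a + a/8 (L(a) = a/8 + 46/a = 46/a + a/8)
17568/L(95) + O(189, 48)/10642 = 17568/(46/95 + (⅛)*95) + (189 - 154*48 + 48*189)/10642 = 17568/(46*(1/95) + 95/8) + (189 - 7392 + 9072)*(1/10642) = 17568/(46/95 + 95/8) + 1869*(1/10642) = 17568/(9393/760) + 1869/10642 = 17568*(760/9393) + 1869/10642 = 4450560/3131 + 1869/10642 = 47368711359/33320102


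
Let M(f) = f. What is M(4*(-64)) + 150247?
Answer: 149991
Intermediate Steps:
M(4*(-64)) + 150247 = 4*(-64) + 150247 = -256 + 150247 = 149991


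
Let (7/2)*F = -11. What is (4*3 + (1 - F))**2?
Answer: 12769/49 ≈ 260.59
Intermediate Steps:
F = -22/7 (F = (2/7)*(-11) = -22/7 ≈ -3.1429)
(4*3 + (1 - F))**2 = (4*3 + (1 - 1*(-22/7)))**2 = (12 + (1 + 22/7))**2 = (12 + 29/7)**2 = (113/7)**2 = 12769/49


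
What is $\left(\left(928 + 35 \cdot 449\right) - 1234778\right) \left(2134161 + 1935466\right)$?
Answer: $-4957355085645$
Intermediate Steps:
$\left(\left(928 + 35 \cdot 449\right) - 1234778\right) \left(2134161 + 1935466\right) = \left(\left(928 + 15715\right) - 1234778\right) 4069627 = \left(16643 - 1234778\right) 4069627 = \left(-1218135\right) 4069627 = -4957355085645$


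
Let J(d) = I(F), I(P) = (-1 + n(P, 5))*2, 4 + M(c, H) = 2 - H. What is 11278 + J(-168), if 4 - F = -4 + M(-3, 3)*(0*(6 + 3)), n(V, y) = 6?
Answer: 11288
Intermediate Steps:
M(c, H) = -2 - H (M(c, H) = -4 + (2 - H) = -2 - H)
F = 8 (F = 4 - (-4 + (-2 - 1*3)*(0*(6 + 3))) = 4 - (-4 + (-2 - 3)*(0*9)) = 4 - (-4 - 5*0) = 4 - (-4 + 0) = 4 - 1*(-4) = 4 + 4 = 8)
I(P) = 10 (I(P) = (-1 + 6)*2 = 5*2 = 10)
J(d) = 10
11278 + J(-168) = 11278 + 10 = 11288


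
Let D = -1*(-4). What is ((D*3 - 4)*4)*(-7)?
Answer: -224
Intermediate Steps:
D = 4
((D*3 - 4)*4)*(-7) = ((4*3 - 4)*4)*(-7) = ((12 - 4)*4)*(-7) = (8*4)*(-7) = 32*(-7) = -224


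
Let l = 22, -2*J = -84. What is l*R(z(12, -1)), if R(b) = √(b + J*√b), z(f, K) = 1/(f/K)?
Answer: 11*√(-3 + 252*I*√3)/3 ≈ 53.981 + 54.354*I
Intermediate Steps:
J = 42 (J = -½*(-84) = 42)
z(f, K) = K/f
R(b) = √(b + 42*√b)
l*R(z(12, -1)) = 22*√(-1/12 + 42*√(-1/12)) = 22*√(-1/12 + 42*(I*√3/6)) = 22*√(-1/12 + 7*I*√3)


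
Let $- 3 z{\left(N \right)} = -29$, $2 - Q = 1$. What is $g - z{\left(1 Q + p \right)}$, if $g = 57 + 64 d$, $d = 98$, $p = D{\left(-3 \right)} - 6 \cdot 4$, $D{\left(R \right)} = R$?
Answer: $\frac{18958}{3} \approx 6319.3$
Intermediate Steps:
$Q = 1$ ($Q = 2 - 1 = 1$)
$p = -27$ ($p = -3 - 6 \cdot 4 = -3 - 24 = -27$)
$g = 6329$ ($g = 57 + 64 \cdot 98 = 57 + 6272 = 6329$)
$z{\left(N \right)} = \frac{29}{3}$ ($z{\left(N \right)} = \left(- \frac{1}{3}\right) \left(-29\right) = \frac{29}{3}$)
$g - z{\left(1 Q + p \right)} = 6329 - \frac{29}{3} = \frac{18958}{3}$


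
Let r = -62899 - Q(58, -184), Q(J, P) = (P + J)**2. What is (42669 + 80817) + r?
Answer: 44711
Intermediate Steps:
Q(J, P) = (J + P)**2
r = -78775 (r = -62899 - (58 - 184)**2 = -62899 - 1*(-126)**2 = -62899 - 1*15876 = -62899 - 15876 = -78775)
(42669 + 80817) + r = (42669 + 80817) - 78775 = 123486 - 78775 = 44711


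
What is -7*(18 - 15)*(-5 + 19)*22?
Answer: -6468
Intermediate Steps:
-7*(18 - 15)*(-5 + 19)*22 = -21*14*22 = -7*42*22 = -294*22 = -6468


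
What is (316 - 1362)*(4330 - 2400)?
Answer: -2018780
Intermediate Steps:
(316 - 1362)*(4330 - 2400) = -1046*1930 = -2018780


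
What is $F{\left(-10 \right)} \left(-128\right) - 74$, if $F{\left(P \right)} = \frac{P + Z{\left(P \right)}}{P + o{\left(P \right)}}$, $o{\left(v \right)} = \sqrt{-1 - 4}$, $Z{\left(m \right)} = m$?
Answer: $- \frac{6674}{21} - \frac{512 i \sqrt{5}}{21} \approx -317.81 - 54.517 i$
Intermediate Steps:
$o{\left(v \right)} = i \sqrt{5}$ ($o{\left(v \right)} = \sqrt{-5} = i \sqrt{5}$)
$F{\left(P \right)} = \frac{2 P}{P + i \sqrt{5}}$ ($F{\left(P \right)} = \frac{P + P}{P + i \sqrt{5}} = \frac{2 P}{P + i \sqrt{5}}$)
$F{\left(-10 \right)} \left(-128\right) - 74 = 2 \left(-10\right) \frac{1}{-10 + i \sqrt{5}} \left(-128\right) - 74 = - \frac{20}{-10 + i \sqrt{5}} \left(-128\right) - 74 = \frac{2560}{-10 + i \sqrt{5}} - 74 = -74 + \frac{2560}{-10 + i \sqrt{5}}$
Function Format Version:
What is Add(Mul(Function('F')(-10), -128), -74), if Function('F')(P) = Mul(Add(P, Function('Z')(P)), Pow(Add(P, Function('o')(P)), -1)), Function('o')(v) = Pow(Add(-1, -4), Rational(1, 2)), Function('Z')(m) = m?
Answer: Add(Rational(-6674, 21), Mul(Rational(-512, 21), I, Pow(5, Rational(1, 2)))) ≈ Add(-317.81, Mul(-54.517, I))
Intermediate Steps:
Function('o')(v) = Mul(I, Pow(5, Rational(1, 2))) (Function('o')(v) = Pow(-5, Rational(1, 2)) = Mul(I, Pow(5, Rational(1, 2))))
Function('F')(P) = Mul(2, P, Pow(Add(P, Mul(I, Pow(5, Rational(1, 2)))), -1)) (Function('F')(P) = Mul(Add(P, P), Pow(Add(P, Mul(I, Pow(5, Rational(1, 2)))), -1)) = Mul(Mul(2, P), Pow(Add(P, Mul(I, Pow(5, Rational(1, 2)))), -1)) = Mul(2, P, Pow(Add(P, Mul(I, Pow(5, Rational(1, 2)))), -1)))
Add(Mul(Function('F')(-10), -128), -74) = Add(Mul(Mul(2, -10, Pow(Add(-10, Mul(I, Pow(5, Rational(1, 2)))), -1)), -128), -74) = Add(Mul(Mul(-20, Pow(Add(-10, Mul(I, Pow(5, Rational(1, 2)))), -1)), -128), -74) = Add(Mul(2560, Pow(Add(-10, Mul(I, Pow(5, Rational(1, 2)))), -1)), -74) = Add(-74, Mul(2560, Pow(Add(-10, Mul(I, Pow(5, Rational(1, 2)))), -1)))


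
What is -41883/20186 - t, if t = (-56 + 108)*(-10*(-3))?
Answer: -31532043/20186 ≈ -1562.1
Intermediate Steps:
t = 1560 (t = 52*30 = 1560)
-41883/20186 - t = -41883/20186 - 1*1560 = -41883*1/20186 - 1560 = -41883/20186 - 1560 = -31532043/20186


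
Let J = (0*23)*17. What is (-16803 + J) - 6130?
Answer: -22933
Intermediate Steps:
J = 0 (J = 0*17 = 0)
(-16803 + J) - 6130 = (-16803 + 0) - 6130 = -16803 - 6130 = -22933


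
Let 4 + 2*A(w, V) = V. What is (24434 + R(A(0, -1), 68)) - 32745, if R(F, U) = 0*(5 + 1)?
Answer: -8311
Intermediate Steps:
A(w, V) = -2 + V/2
R(F, U) = 0 (R(F, U) = 0*6 = 0)
(24434 + R(A(0, -1), 68)) - 32745 = (24434 + 0) - 32745 = 24434 - 32745 = -8311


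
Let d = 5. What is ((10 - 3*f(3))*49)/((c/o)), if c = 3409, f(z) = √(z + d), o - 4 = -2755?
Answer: -192570/487 + 115542*√2/487 ≈ -59.895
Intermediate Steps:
o = -2751 (o = 4 - 2755 = -2751)
f(z) = √(5 + z) (f(z) = √(z + 5) = √(5 + z))
((10 - 3*f(3))*49)/((c/o)) = ((10 - 3*√(5 + 3))*49)/((3409/(-2751))) = ((10 - 6*√2)*49)/((3409*(-1/2751))) = ((10 - 6*√2)*49)/(-487/393) = ((10 - 6*√2)*49)*(-393/487) = (490 - 294*√2)*(-393/487) = -192570/487 + 115542*√2/487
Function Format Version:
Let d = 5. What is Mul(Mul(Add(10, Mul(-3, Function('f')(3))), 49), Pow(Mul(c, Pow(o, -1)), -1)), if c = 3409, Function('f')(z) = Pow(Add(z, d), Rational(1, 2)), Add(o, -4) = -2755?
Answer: Add(Rational(-192570, 487), Mul(Rational(115542, 487), Pow(2, Rational(1, 2)))) ≈ -59.895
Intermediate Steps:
o = -2751 (o = Add(4, -2755) = -2751)
Function('f')(z) = Pow(Add(5, z), Rational(1, 2)) (Function('f')(z) = Pow(Add(z, 5), Rational(1, 2)) = Pow(Add(5, z), Rational(1, 2)))
Mul(Mul(Add(10, Mul(-3, Function('f')(3))), 49), Pow(Mul(c, Pow(o, -1)), -1)) = Mul(Mul(Add(10, Mul(-3, Pow(Add(5, 3), Rational(1, 2)))), 49), Pow(Mul(3409, Pow(-2751, -1)), -1)) = Mul(Mul(Add(10, Mul(-3, Pow(8, Rational(1, 2)))), 49), Pow(Mul(3409, Rational(-1, 2751)), -1)) = Mul(Mul(Add(10, Mul(-3, Mul(2, Pow(2, Rational(1, 2))))), 49), Pow(Rational(-487, 393), -1)) = Mul(Mul(Add(10, Mul(-6, Pow(2, Rational(1, 2)))), 49), Rational(-393, 487)) = Mul(Add(490, Mul(-294, Pow(2, Rational(1, 2)))), Rational(-393, 487)) = Add(Rational(-192570, 487), Mul(Rational(115542, 487), Pow(2, Rational(1, 2))))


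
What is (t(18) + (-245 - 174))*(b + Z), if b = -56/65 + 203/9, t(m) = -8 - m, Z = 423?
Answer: -23152994/117 ≈ -1.9789e+5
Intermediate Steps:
b = 12691/585 (b = -56*1/65 + 203*(⅑) = -56/65 + 203/9 = 12691/585 ≈ 21.694)
(t(18) + (-245 - 174))*(b + Z) = ((-8 - 1*18) + (-245 - 174))*(12691/585 + 423) = ((-8 - 18) - 419)*(260146/585) = (-26 - 419)*(260146/585) = -445*260146/585 = -23152994/117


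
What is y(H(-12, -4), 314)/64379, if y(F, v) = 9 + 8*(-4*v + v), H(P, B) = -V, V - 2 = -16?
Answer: -7527/64379 ≈ -0.11692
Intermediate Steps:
V = -14 (V = 2 - 16 = -14)
H(P, B) = 14 (H(P, B) = -1*(-14) = 14)
y(F, v) = 9 - 24*v (y(F, v) = 9 + 8*(-3*v) = 9 - 24*v)
y(H(-12, -4), 314)/64379 = (9 - 24*314)/64379 = (9 - 7536)*(1/64379) = -7527*1/64379 = -7527/64379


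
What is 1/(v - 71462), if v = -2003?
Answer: -1/73465 ≈ -1.3612e-5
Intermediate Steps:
1/(v - 71462) = 1/(-2003 - 71462) = 1/(-73465) = -1/73465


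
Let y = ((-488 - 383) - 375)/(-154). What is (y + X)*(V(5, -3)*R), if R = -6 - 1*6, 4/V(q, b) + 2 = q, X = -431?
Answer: 74432/11 ≈ 6766.5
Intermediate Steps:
V(q, b) = 4/(-2 + q)
R = -12 (R = -6 - 6 = -12)
y = 89/11 (y = (-871 - 375)*(-1/154) = -1246*(-1/154) = 89/11 ≈ 8.0909)
(y + X)*(V(5, -3)*R) = (89/11 - 431)*((4/(-2 + 5))*(-12)) = -4652*4/3*(-12)/11 = -4652*4*(1/3)*(-12)/11 = -18608*(-12)/33 = -4652/11*(-16) = 74432/11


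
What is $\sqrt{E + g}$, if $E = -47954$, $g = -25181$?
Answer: $i \sqrt{73135} \approx 270.44 i$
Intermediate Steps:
$\sqrt{E + g} = \sqrt{-47954 - 25181} = \sqrt{-73135} = i \sqrt{73135}$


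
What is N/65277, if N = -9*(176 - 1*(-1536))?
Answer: -1712/7253 ≈ -0.23604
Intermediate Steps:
N = -15408 (N = -9*(176 + 1536) = -9*1712 = -15408)
N/65277 = -15408/65277 = -15408*1/65277 = -1712/7253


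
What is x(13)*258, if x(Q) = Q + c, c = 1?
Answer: 3612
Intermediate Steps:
x(Q) = 1 + Q (x(Q) = Q + 1 = 1 + Q)
x(13)*258 = (1 + 13)*258 = 14*258 = 3612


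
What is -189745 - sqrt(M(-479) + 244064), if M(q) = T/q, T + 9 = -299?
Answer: -189745 - 2*sqrt(13999608939)/479 ≈ -1.9024e+5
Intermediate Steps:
T = -308 (T = -9 - 299 = -308)
M(q) = -308/q
-189745 - sqrt(M(-479) + 244064) = -189745 - sqrt(-308/(-479) + 244064) = -189745 - sqrt(-308*(-1/479) + 244064) = -189745 - sqrt(308/479 + 244064) = -189745 - sqrt(116906964/479) = -189745 - 2*sqrt(13999608939)/479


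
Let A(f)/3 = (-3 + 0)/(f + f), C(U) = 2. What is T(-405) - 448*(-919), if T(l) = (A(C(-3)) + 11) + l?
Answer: 1645263/4 ≈ 4.1132e+5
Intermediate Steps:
A(f) = -9/(2*f) (A(f) = 3*((-3 + 0)/(f + f)) = 3*(-3*1/(2*f)) = 3*(-3/(2*f)) = -9/(2*f))
T(l) = 35/4 + l (T(l) = (-9/2/2 + 11) + l = (-9/2*1/2 + 11) + l = (-9/4 + 11) + l = 35/4 + l)
T(-405) - 448*(-919) = (35/4 - 405) - 448*(-919) = -1585/4 - 1*(-411712) = -1585/4 + 411712 = 1645263/4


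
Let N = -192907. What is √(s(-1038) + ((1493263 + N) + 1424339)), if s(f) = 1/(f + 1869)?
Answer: √1881568104726/831 ≈ 1650.7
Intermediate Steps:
s(f) = 1/(1869 + f)
√(s(-1038) + ((1493263 + N) + 1424339)) = √(1/(1869 - 1038) + ((1493263 - 192907) + 1424339)) = √(1/831 + (1300356 + 1424339)) = √(1/831 + 2724695) = √(2264221546/831) = √1881568104726/831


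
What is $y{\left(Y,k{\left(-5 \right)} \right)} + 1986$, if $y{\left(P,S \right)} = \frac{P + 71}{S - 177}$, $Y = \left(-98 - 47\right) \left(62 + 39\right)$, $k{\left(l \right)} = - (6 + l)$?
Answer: $\frac{184041}{89} \approx 2067.9$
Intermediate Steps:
$k{\left(l \right)} = -6 - l$
$Y = -14645$ ($Y = \left(-145\right) 101 = -14645$)
$y{\left(P,S \right)} = \frac{71 + P}{-177 + S}$
$y{\left(Y,k{\left(-5 \right)} \right)} + 1986 = \frac{71 - 14645}{-177 - 1} + 1986 = \frac{1}{-177 + \left(-6 + 5\right)} \left(-14574\right) + 1986 = \frac{1}{-177 - 1} \left(-14574\right) + 1986 = \frac{1}{-178} \left(-14574\right) + 1986 = \left(- \frac{1}{178}\right) \left(-14574\right) + 1986 = \frac{7287}{89} + 1986 = \frac{184041}{89}$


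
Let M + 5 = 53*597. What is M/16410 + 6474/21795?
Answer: 26524832/11921865 ≈ 2.2249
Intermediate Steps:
M = 31636 (M = -5 + 53*597 = -5 + 31641 = 31636)
M/16410 + 6474/21795 = 31636/16410 + 6474/21795 = 31636*(1/16410) + 6474*(1/21795) = 15818/8205 + 2158/7265 = 26524832/11921865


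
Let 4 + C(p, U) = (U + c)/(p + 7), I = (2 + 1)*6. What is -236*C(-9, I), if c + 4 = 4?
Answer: 3068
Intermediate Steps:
c = 0 (c = -4 + 4 = 0)
I = 18 (I = 3*6 = 18)
C(p, U) = -4 + U/(7 + p) (C(p, U) = -4 + (U + 0)/(p + 7) = -4 + U/(7 + p))
-236*C(-9, I) = -236*(-28 + 18 - 4*(-9))/(7 - 9) = -236*(-28 + 18 + 36)/(-2) = -(-118)*26 = -236*(-13) = 3068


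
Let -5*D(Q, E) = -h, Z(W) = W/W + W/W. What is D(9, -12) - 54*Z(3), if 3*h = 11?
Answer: -1609/15 ≈ -107.27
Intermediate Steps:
h = 11/3 (h = (⅓)*11 = 11/3 ≈ 3.6667)
Z(W) = 2 (Z(W) = 1 + 1 = 2)
D(Q, E) = 11/15 (D(Q, E) = -(-1)*11/(5*3) = -⅕*(-11/3) = 11/15)
D(9, -12) - 54*Z(3) = 11/15 - 54*2 = 11/15 - 108 = -1609/15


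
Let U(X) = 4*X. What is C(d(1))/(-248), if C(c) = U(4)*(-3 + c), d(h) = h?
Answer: 4/31 ≈ 0.12903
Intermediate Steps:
C(c) = -48 + 16*c (C(c) = (4*4)*(-3 + c) = 16*(-3 + c) = -48 + 16*c)
C(d(1))/(-248) = (-48 + 16*1)/(-248) = (-48 + 16)*(-1/248) = -32*(-1/248) = 4/31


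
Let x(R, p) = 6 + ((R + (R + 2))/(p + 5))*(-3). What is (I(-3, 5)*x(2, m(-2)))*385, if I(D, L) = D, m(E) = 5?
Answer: -4851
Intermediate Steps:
x(R, p) = 6 - 3*(2 + 2*R)/(5 + p) (x(R, p) = 6 + ((R + (2 + R))/(5 + p))*(-3) = 6 + ((2 + 2*R)/(5 + p))*(-3) = 6 - 3*(2 + 2*R)/(5 + p))
(I(-3, 5)*x(2, m(-2)))*385 = -18*(4 + 5 - 1*2)/(5 + 5)*385 = -18*(4 + 5 - 2)/10*385 = -18*7/10*385 = -3*21/5*385 = -63/5*385 = -4851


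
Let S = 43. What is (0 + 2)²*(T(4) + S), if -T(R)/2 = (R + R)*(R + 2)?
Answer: -212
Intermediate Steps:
T(R) = -4*R*(2 + R) (T(R) = -2*(R + R)*(R + 2) = -2*2*R*(2 + R) = -4*R*(2 + R))
(0 + 2)²*(T(4) + S) = (0 + 2)²*(-4*4*(2 + 4) + 43) = 2²*(-4*4*6 + 43) = 4*(-96 + 43) = 4*(-53) = -212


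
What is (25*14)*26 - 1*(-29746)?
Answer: 38846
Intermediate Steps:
(25*14)*26 - 1*(-29746) = 350*26 + 29746 = 9100 + 29746 = 38846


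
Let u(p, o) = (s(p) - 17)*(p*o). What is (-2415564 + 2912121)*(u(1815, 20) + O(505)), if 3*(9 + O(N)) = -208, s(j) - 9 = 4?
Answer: -72138973365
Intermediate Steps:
s(j) = 13 (s(j) = 9 + 4 = 13)
O(N) = -235/3 (O(N) = -9 + (1/3)*(-208) = -9 - 208/3 = -235/3)
u(p, o) = -4*o*p (u(p, o) = (13 - 17)*(p*o) = -4*o*p)
(-2415564 + 2912121)*(u(1815, 20) + O(505)) = (-2415564 + 2912121)*(-4*20*1815 - 235/3) = 496557*(-145200 - 235/3) = 496557*(-435835/3) = -72138973365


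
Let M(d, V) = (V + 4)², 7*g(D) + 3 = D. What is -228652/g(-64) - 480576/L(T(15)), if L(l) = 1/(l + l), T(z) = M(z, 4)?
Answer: -4119819212/67 ≈ -6.1490e+7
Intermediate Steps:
g(D) = -3/7 + D/7
M(d, V) = (4 + V)²
T(z) = 64 (T(z) = (4 + 4)² = 8² = 64)
L(l) = 1/(2*l)
-228652/g(-64) - 480576/L(T(15)) = -228652/(-3/7 + (⅐)*(-64)) - 480576/((½)/64) = -228652/(-3/7 - 64/7) - 480576/((½)*(1/64)) = -228652/(-67/7) - 480576/1/128 = -228652*(-7/67) - 480576*128 = 1600564/67 - 61513728 = -4119819212/67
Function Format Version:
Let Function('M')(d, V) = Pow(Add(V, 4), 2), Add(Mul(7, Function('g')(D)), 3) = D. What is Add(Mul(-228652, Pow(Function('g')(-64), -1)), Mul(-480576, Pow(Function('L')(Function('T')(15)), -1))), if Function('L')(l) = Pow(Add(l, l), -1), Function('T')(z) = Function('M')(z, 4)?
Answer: Rational(-4119819212, 67) ≈ -6.1490e+7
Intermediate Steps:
Function('g')(D) = Add(Rational(-3, 7), Mul(Rational(1, 7), D))
Function('M')(d, V) = Pow(Add(4, V), 2)
Function('T')(z) = 64 (Function('T')(z) = Pow(Add(4, 4), 2) = Pow(8, 2) = 64)
Function('L')(l) = Mul(Rational(1, 2), Pow(l, -1)) (Function('L')(l) = Pow(Mul(2, l), -1) = Mul(Rational(1, 2), Pow(l, -1)))
Add(Mul(-228652, Pow(Function('g')(-64), -1)), Mul(-480576, Pow(Function('L')(Function('T')(15)), -1))) = Add(Mul(-228652, Pow(Add(Rational(-3, 7), Mul(Rational(1, 7), -64)), -1)), Mul(-480576, Pow(Mul(Rational(1, 2), Pow(64, -1)), -1))) = Add(Mul(-228652, Pow(Add(Rational(-3, 7), Rational(-64, 7)), -1)), Mul(-480576, Pow(Mul(Rational(1, 2), Rational(1, 64)), -1))) = Add(Mul(-228652, Pow(Rational(-67, 7), -1)), Mul(-480576, Pow(Rational(1, 128), -1))) = Add(Mul(-228652, Rational(-7, 67)), Mul(-480576, 128)) = Add(Rational(1600564, 67), -61513728) = Rational(-4119819212, 67)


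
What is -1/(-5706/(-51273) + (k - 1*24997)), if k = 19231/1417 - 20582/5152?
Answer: 20795143824/519614747575627 ≈ 4.0020e-5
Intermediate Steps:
k = 34956709/3650192 (k = 19231*(1/1417) - 20582*1/5152 = 19231/1417 - 10291/2576 = 34956709/3650192 ≈ 9.5767)
-1/(-5706/(-51273) + (k - 1*24997)) = -1/(-5706/(-51273) + (34956709/3650192 - 1*24997)) = -1/(-5706*(-1/51273) + (34956709/3650192 - 24997)) = -1/(634/5697 - 91208892715/3650192) = -1/(-519614747575627/20795143824) = -1*(-20795143824/519614747575627) = 20795143824/519614747575627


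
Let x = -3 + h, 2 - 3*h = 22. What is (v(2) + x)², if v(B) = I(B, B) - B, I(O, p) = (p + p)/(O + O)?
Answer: 1024/9 ≈ 113.78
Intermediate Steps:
h = -20/3 (h = ⅔ - ⅓*22 = ⅔ - 22/3 = -20/3 ≈ -6.6667)
I(O, p) = p/O (I(O, p) = (2*p)/((2*O)) = (2*p)*(1/(2*O)) = p/O)
v(B) = 1 - B (v(B) = B/B - B = 1 - B)
x = -29/3 (x = -3 - 20/3 = -29/3 ≈ -9.6667)
(v(2) + x)² = ((1 - 1*2) - 29/3)² = ((1 - 2) - 29/3)² = (-1 - 29/3)² = (-32/3)² = 1024/9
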